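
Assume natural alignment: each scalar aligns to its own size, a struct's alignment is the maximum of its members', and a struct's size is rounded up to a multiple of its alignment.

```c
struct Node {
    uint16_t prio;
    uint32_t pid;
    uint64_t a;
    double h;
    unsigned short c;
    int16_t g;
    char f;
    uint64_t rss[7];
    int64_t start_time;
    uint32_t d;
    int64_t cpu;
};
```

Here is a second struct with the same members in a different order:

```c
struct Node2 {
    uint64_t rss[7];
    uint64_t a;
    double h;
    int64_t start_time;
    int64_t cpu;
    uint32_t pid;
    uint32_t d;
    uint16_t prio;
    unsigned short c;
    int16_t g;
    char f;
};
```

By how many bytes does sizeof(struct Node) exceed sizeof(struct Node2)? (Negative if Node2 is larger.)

@0: prio [2B, align 2] → 2
+2 pad (align 4)
@4: pid [4B, align 4] → 8
@8: a [8B, align 8] → 16
@16: h [8B, align 8] → 24
@24: c [2B, align 2] → 26
@26: g [2B, align 2] → 28
@28: f [1B, align 1] → 29
+3 pad (align 8)
@32: rss [56B, align 8] → 88
@88: start_time [8B, align 8] → 96
@96: d [4B, align 4] → 100
+4 pad (align 8)
@104: cpu [8B, align 8] → 112
size 112, align 8
— Node2 —
@0: rss [56B, align 8] → 56
@56: a [8B, align 8] → 64
@64: h [8B, align 8] → 72
@72: start_time [8B, align 8] → 80
@80: cpu [8B, align 8] → 88
@88: pid [4B, align 4] → 92
@92: d [4B, align 4] → 96
@96: prio [2B, align 2] → 98
@98: c [2B, align 2] → 100
@100: g [2B, align 2] → 102
@102: f [1B, align 1] → 103
+1 tail pad (align 8)
size 104, align 8
112 − 104 = 8

8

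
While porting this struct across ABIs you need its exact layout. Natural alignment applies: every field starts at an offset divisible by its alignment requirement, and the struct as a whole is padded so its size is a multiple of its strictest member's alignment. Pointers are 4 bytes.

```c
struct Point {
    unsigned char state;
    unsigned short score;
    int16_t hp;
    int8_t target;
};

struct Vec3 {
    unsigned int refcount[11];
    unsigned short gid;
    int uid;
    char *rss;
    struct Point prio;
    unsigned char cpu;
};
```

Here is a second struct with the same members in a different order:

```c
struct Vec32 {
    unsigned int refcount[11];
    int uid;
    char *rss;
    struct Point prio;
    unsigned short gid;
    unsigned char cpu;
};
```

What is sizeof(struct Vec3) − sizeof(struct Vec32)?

Point: 0..1  state  (1B, 1-aligned); 1..2  -- padding (1B); 2..4  score  (2B, 2-aligned); 4..6  hp  (2B, 2-aligned); 6..7  target  (1B, 1-aligned); 7..8  -- tail padding (1B); sizeof = 8, alignof = 2
0..44  refcount  (44B, 4-aligned)
44..46  gid  (2B, 2-aligned)
46..48  -- padding (2B)
48..52  uid  (4B, 4-aligned)
52..56  rss  (4B, 4-aligned)
56..64  prio  (8B, 2-aligned)
64..65  cpu  (1B, 1-aligned)
65..68  -- tail padding (3B)
sizeof = 68, alignof = 4
— Vec32 —
0..44  refcount  (44B, 4-aligned)
44..48  uid  (4B, 4-aligned)
48..52  rss  (4B, 4-aligned)
52..60  prio  (8B, 2-aligned)
60..62  gid  (2B, 2-aligned)
62..63  cpu  (1B, 1-aligned)
63..64  -- tail padding (1B)
sizeof = 64, alignof = 4
68 − 64 = 4

4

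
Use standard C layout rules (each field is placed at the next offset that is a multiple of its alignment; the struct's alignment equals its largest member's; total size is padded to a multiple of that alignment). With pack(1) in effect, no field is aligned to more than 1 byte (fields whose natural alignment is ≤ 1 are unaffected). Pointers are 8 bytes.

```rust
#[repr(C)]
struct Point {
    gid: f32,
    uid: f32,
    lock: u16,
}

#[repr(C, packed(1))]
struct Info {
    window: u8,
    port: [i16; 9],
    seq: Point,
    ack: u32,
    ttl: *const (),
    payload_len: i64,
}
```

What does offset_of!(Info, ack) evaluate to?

31

Point: gid at 0 (size 4, align 4) → ends 4; uid at 4 (size 4, align 4) → ends 8; lock at 8 (size 2, align 2) → ends 10; tail pad 2 to reach multiple of 4; total 12 bytes, alignment 4
window at 0 (size 1, align 1) → ends 1
port at 1 (size 18, align 1) → ends 19
seq at 19 (size 12, align 1) → ends 31
ack at 31 (size 4, align 1) → ends 35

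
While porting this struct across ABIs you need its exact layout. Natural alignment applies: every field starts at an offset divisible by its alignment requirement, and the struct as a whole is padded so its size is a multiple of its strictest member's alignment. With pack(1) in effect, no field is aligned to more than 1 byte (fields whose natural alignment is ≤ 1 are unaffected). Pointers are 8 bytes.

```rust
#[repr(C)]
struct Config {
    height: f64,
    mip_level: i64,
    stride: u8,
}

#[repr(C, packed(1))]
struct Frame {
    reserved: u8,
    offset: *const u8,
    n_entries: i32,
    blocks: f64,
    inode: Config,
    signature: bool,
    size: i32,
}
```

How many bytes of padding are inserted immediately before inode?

Config: 0..8  height  (8B, 8-aligned); 8..16  mip_level  (8B, 8-aligned); 16..17  stride  (1B, 1-aligned); 17..24  -- tail padding (7B); sizeof = 24, alignof = 8
0..1  reserved  (1B, 1-aligned)
1..9  offset  (8B, 1-aligned)
9..13  n_entries  (4B, 1-aligned)
13..21  blocks  (8B, 1-aligned)
21..45  inode  (24B, 1-aligned)

0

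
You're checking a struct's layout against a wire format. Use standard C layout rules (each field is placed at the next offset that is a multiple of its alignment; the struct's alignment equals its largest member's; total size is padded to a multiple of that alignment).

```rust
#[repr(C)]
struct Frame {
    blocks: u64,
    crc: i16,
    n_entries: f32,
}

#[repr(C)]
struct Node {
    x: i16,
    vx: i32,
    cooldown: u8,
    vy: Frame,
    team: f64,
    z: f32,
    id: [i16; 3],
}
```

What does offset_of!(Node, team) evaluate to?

Frame: 0..8  blocks  (8B, 8-aligned); 8..10  crc  (2B, 2-aligned); 10..12  -- padding (2B); 12..16  n_entries  (4B, 4-aligned); sizeof = 16, alignof = 8
0..2  x  (2B, 2-aligned)
2..4  -- padding (2B)
4..8  vx  (4B, 4-aligned)
8..9  cooldown  (1B, 1-aligned)
9..16  -- padding (7B)
16..32  vy  (16B, 8-aligned)
32..40  team  (8B, 8-aligned)

32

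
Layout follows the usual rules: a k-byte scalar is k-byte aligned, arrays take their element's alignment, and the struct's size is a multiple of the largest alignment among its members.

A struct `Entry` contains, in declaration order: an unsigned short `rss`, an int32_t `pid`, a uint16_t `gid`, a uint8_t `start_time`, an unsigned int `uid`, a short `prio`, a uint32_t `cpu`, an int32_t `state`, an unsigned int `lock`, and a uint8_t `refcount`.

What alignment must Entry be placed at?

4

member alignments: rss=2, pid=4, gid=2, start_time=1, uid=4, prio=2, cpu=4, state=4, lock=4, refcount=1
max = 4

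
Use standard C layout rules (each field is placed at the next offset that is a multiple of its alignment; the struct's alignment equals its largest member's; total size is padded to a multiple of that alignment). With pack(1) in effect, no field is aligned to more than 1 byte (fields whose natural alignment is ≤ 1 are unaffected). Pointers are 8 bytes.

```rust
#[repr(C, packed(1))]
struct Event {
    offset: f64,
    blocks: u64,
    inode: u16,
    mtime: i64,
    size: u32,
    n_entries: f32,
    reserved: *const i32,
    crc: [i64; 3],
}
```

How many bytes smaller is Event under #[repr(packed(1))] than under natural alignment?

natural layout:
  @0: offset [8B, align 8] → 8
  @8: blocks [8B, align 8] → 16
  @16: inode [2B, align 2] → 18
  +6 pad (align 8)
  @24: mtime [8B, align 8] → 32
  @32: size [4B, align 4] → 36
  @36: n_entries [4B, align 4] → 40
  @40: reserved [8B, align 8] → 48
  @48: crc [24B, align 8] → 72
  size 72, align 8
packed(1) layout:
  @0: offset [8B, align 1] → 8
  @8: blocks [8B, align 1] → 16
  @16: inode [2B, align 1] → 18
  @18: mtime [8B, align 1] → 26
  @26: size [4B, align 1] → 30
  @30: n_entries [4B, align 1] → 34
  @34: reserved [8B, align 1] → 42
  @42: crc [24B, align 1] → 66
  size 66, align 1
72 − 66 = 6

6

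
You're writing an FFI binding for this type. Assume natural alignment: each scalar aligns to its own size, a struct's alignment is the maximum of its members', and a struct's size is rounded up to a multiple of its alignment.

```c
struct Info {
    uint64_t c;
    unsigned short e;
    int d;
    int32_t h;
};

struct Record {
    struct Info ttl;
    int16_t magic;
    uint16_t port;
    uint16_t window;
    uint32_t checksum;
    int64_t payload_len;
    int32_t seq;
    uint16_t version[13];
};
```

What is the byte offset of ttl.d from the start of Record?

12

Info: c at 0 (size 8, align 8) → ends 8; e at 8 (size 2, align 2) → ends 10; pad 2 to align 4 for d; d at 12 (size 4, align 4) → ends 16; h at 16 (size 4, align 4) → ends 20; tail pad 4 to reach multiple of 8; total 24 bytes, alignment 8
ttl at 0 (size 24, align 8) → ends 24
within Info: d at 12
0 + 12 = 12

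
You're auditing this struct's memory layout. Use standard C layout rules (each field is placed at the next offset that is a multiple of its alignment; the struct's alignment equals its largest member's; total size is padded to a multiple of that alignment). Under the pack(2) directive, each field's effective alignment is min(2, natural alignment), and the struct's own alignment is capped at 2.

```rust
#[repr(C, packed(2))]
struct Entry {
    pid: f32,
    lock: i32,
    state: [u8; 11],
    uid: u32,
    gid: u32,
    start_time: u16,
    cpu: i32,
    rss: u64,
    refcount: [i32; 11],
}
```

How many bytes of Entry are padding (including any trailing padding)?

pid at 0 (size 4, align 2) → ends 4
lock at 4 (size 4, align 2) → ends 8
state at 8 (size 11, align 1) → ends 19
pad 1 to align 2 for uid
uid at 20 (size 4, align 2) → ends 24
gid at 24 (size 4, align 2) → ends 28
start_time at 28 (size 2, align 2) → ends 30
cpu at 30 (size 4, align 2) → ends 34
rss at 34 (size 8, align 2) → ends 42
refcount at 42 (size 44, align 2) → ends 86
total 86 bytes, alignment 2
data bytes 85, size 86 → padding 1

1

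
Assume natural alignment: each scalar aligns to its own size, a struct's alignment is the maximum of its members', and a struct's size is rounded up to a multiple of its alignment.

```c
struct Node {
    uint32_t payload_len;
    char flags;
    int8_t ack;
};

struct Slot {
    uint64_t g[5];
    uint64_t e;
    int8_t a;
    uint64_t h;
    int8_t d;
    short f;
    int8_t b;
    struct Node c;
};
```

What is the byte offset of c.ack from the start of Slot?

Node: 0..4  payload_len  (4B, 4-aligned); 4..5  flags  (1B, 1-aligned); 5..6  ack  (1B, 1-aligned); 6..8  -- tail padding (2B); sizeof = 8, alignof = 4
0..40  g  (40B, 8-aligned)
40..48  e  (8B, 8-aligned)
48..49  a  (1B, 1-aligned)
49..56  -- padding (7B)
56..64  h  (8B, 8-aligned)
64..65  d  (1B, 1-aligned)
65..66  -- padding (1B)
66..68  f  (2B, 2-aligned)
68..69  b  (1B, 1-aligned)
69..72  -- padding (3B)
72..80  c  (8B, 4-aligned)
within Node: ack at 5
72 + 5 = 77

77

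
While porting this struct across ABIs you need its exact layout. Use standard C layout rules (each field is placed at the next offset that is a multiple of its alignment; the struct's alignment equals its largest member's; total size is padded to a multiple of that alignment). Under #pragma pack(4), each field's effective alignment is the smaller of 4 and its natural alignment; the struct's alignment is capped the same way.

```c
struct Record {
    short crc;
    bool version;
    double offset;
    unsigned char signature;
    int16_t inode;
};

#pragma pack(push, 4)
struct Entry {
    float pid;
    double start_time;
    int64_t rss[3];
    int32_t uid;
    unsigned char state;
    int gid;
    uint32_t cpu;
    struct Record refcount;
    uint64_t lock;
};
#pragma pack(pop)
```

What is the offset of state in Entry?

40

Record: 0..2  crc  (2B, 2-aligned); 2..3  version  (1B, 1-aligned); 3..8  -- padding (5B); 8..16  offset  (8B, 8-aligned); 16..17  signature  (1B, 1-aligned); 17..18  -- padding (1B); 18..20  inode  (2B, 2-aligned); 20..24  -- tail padding (4B); sizeof = 24, alignof = 8
0..4  pid  (4B, 4-aligned)
4..12  start_time  (8B, 4-aligned)
12..36  rss  (24B, 4-aligned)
36..40  uid  (4B, 4-aligned)
40..41  state  (1B, 1-aligned)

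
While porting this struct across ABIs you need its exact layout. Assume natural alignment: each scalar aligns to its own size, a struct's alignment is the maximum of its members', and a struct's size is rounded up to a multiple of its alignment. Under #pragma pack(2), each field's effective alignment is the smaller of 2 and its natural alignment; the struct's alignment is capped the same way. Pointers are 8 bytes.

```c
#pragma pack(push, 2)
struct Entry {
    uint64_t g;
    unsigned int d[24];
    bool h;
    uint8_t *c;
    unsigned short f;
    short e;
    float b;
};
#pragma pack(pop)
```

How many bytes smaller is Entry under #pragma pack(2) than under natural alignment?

natural layout:
  g at 0 (size 8, align 8) → ends 8
  d at 8 (size 96, align 4) → ends 104
  h at 104 (size 1, align 1) → ends 105
  pad 7 to align 8 for c
  c at 112 (size 8, align 8) → ends 120
  f at 120 (size 2, align 2) → ends 122
  e at 122 (size 2, align 2) → ends 124
  b at 124 (size 4, align 4) → ends 128
  total 128 bytes, alignment 8
packed(2) layout:
  g at 0 (size 8, align 2) → ends 8
  d at 8 (size 96, align 2) → ends 104
  h at 104 (size 1, align 1) → ends 105
  pad 1 to align 2 for c
  c at 106 (size 8, align 2) → ends 114
  f at 114 (size 2, align 2) → ends 116
  e at 116 (size 2, align 2) → ends 118
  b at 118 (size 4, align 2) → ends 122
  total 122 bytes, alignment 2
128 − 122 = 6

6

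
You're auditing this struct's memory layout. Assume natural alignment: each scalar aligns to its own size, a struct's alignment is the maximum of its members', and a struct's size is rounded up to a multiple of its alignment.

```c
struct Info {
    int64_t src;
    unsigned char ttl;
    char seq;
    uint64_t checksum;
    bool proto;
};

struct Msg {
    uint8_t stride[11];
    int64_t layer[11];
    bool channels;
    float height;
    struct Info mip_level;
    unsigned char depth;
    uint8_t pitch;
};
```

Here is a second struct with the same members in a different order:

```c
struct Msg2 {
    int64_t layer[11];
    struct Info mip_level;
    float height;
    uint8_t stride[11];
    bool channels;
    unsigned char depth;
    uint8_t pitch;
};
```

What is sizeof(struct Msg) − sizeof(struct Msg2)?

8

Info: @0: src [8B, align 8] → 8; @8: ttl [1B, align 1] → 9; @9: seq [1B, align 1] → 10; +6 pad (align 8); @16: checksum [8B, align 8] → 24; @24: proto [1B, align 1] → 25; +7 tail pad (align 8); size 32, align 8
@0: stride [11B, align 1] → 11
+5 pad (align 8)
@16: layer [88B, align 8] → 104
@104: channels [1B, align 1] → 105
+3 pad (align 4)
@108: height [4B, align 4] → 112
@112: mip_level [32B, align 8] → 144
@144: depth [1B, align 1] → 145
@145: pitch [1B, align 1] → 146
+6 tail pad (align 8)
size 152, align 8
— Msg2 —
@0: layer [88B, align 8] → 88
@88: mip_level [32B, align 8] → 120
@120: height [4B, align 4] → 124
@124: stride [11B, align 1] → 135
@135: channels [1B, align 1] → 136
@136: depth [1B, align 1] → 137
@137: pitch [1B, align 1] → 138
+6 tail pad (align 8)
size 144, align 8
152 − 144 = 8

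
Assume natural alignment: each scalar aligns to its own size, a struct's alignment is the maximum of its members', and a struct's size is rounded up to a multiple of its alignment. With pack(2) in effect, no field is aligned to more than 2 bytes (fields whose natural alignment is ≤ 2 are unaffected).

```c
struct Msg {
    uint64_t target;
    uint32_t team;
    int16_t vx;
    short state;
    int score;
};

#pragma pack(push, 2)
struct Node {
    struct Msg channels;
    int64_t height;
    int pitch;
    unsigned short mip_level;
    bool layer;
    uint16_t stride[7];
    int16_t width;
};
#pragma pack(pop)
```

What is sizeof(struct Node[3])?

Msg: @0: target [8B, align 8] → 8; @8: team [4B, align 4] → 12; @12: vx [2B, align 2] → 14; @14: state [2B, align 2] → 16; @16: score [4B, align 4] → 20; +4 tail pad (align 8); size 24, align 8
@0: channels [24B, align 2] → 24
@24: height [8B, align 2] → 32
@32: pitch [4B, align 2] → 36
@36: mip_level [2B, align 2] → 38
@38: layer [1B, align 1] → 39
+1 pad (align 2)
@40: stride [14B, align 2] → 54
@54: width [2B, align 2] → 56
size 56, align 2
array of 3: 3 × 56 = 168

168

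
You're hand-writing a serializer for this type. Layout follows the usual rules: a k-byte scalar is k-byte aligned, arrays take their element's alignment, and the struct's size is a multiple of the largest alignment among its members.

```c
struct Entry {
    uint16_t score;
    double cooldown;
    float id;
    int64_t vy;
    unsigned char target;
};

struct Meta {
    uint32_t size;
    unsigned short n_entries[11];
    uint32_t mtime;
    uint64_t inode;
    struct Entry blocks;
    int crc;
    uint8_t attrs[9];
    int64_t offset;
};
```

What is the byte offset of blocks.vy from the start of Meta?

Entry: 0..2  score  (2B, 2-aligned); 2..8  -- padding (6B); 8..16  cooldown  (8B, 8-aligned); 16..20  id  (4B, 4-aligned); 20..24  -- padding (4B); 24..32  vy  (8B, 8-aligned); 32..33  target  (1B, 1-aligned); 33..40  -- tail padding (7B); sizeof = 40, alignof = 8
0..4  size  (4B, 4-aligned)
4..26  n_entries  (22B, 2-aligned)
26..28  -- padding (2B)
28..32  mtime  (4B, 4-aligned)
32..40  inode  (8B, 8-aligned)
40..80  blocks  (40B, 8-aligned)
within Entry: vy at 24
40 + 24 = 64

64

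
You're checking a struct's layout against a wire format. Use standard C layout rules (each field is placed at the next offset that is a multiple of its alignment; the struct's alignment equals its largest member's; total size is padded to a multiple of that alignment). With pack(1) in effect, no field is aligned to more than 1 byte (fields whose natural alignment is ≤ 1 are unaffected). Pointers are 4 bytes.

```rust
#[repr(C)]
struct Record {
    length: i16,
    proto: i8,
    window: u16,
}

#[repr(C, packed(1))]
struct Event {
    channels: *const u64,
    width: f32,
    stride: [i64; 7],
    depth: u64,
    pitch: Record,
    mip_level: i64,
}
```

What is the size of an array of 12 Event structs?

1032

Record: @0: length [2B, align 2] → 2; @2: proto [1B, align 1] → 3; +1 pad (align 2); @4: window [2B, align 2] → 6; size 6, align 2
@0: channels [4B, align 1] → 4
@4: width [4B, align 1] → 8
@8: stride [56B, align 1] → 64
@64: depth [8B, align 1] → 72
@72: pitch [6B, align 1] → 78
@78: mip_level [8B, align 1] → 86
size 86, align 1
array of 12: 12 × 86 = 1032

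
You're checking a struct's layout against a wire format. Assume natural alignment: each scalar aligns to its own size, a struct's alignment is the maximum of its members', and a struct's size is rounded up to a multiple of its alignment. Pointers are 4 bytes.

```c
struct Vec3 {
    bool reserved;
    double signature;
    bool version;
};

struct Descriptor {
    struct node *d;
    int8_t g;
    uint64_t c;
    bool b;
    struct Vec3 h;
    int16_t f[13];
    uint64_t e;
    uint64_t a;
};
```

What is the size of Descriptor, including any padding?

Vec3: reserved at 0 (size 1, align 1) → ends 1; pad 7 to align 8 for signature; signature at 8 (size 8, align 8) → ends 16; version at 16 (size 1, align 1) → ends 17; tail pad 7 to reach multiple of 8; total 24 bytes, alignment 8
d at 0 (size 4, align 4) → ends 4
g at 4 (size 1, align 1) → ends 5
pad 3 to align 8 for c
c at 8 (size 8, align 8) → ends 16
b at 16 (size 1, align 1) → ends 17
pad 7 to align 8 for h
h at 24 (size 24, align 8) → ends 48
f at 48 (size 26, align 2) → ends 74
pad 6 to align 8 for e
e at 80 (size 8, align 8) → ends 88
a at 88 (size 8, align 8) → ends 96
total 96 bytes, alignment 8

96 bytes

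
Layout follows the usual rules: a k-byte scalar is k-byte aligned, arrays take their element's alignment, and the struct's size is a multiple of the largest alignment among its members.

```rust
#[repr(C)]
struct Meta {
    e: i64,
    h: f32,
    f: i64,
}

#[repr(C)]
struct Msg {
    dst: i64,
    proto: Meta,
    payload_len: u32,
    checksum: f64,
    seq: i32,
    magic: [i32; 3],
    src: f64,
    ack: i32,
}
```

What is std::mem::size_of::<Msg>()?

80 bytes

Meta: e at 0 (size 8, align 8) → ends 8; h at 8 (size 4, align 4) → ends 12; pad 4 to align 8 for f; f at 16 (size 8, align 8) → ends 24; total 24 bytes, alignment 8
dst at 0 (size 8, align 8) → ends 8
proto at 8 (size 24, align 8) → ends 32
payload_len at 32 (size 4, align 4) → ends 36
pad 4 to align 8 for checksum
checksum at 40 (size 8, align 8) → ends 48
seq at 48 (size 4, align 4) → ends 52
magic at 52 (size 12, align 4) → ends 64
src at 64 (size 8, align 8) → ends 72
ack at 72 (size 4, align 4) → ends 76
tail pad 4 to reach multiple of 8
total 80 bytes, alignment 8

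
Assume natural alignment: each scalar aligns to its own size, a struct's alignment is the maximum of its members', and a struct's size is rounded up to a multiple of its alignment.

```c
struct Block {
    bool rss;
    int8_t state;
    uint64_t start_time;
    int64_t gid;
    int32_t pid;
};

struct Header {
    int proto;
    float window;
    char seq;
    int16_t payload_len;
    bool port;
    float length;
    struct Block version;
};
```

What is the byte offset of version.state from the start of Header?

25

Block: 0..1  rss  (1B, 1-aligned); 1..2  state  (1B, 1-aligned); 2..8  -- padding (6B); 8..16  start_time  (8B, 8-aligned); 16..24  gid  (8B, 8-aligned); 24..28  pid  (4B, 4-aligned); 28..32  -- tail padding (4B); sizeof = 32, alignof = 8
0..4  proto  (4B, 4-aligned)
4..8  window  (4B, 4-aligned)
8..9  seq  (1B, 1-aligned)
9..10  -- padding (1B)
10..12  payload_len  (2B, 2-aligned)
12..13  port  (1B, 1-aligned)
13..16  -- padding (3B)
16..20  length  (4B, 4-aligned)
20..24  -- padding (4B)
24..56  version  (32B, 8-aligned)
within Block: state at 1
24 + 1 = 25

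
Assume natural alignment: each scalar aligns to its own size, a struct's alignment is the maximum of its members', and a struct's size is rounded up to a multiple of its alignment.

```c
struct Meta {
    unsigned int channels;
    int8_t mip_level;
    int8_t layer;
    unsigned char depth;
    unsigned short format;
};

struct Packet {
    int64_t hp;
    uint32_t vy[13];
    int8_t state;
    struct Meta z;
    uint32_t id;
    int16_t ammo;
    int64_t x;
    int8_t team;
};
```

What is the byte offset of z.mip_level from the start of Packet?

68

Meta: 0..4  channels  (4B, 4-aligned); 4..5  mip_level  (1B, 1-aligned); 5..6  layer  (1B, 1-aligned); 6..7  depth  (1B, 1-aligned); 7..8  -- padding (1B); 8..10  format  (2B, 2-aligned); 10..12  -- tail padding (2B); sizeof = 12, alignof = 4
0..8  hp  (8B, 8-aligned)
8..60  vy  (52B, 4-aligned)
60..61  state  (1B, 1-aligned)
61..64  -- padding (3B)
64..76  z  (12B, 4-aligned)
within Meta: mip_level at 4
64 + 4 = 68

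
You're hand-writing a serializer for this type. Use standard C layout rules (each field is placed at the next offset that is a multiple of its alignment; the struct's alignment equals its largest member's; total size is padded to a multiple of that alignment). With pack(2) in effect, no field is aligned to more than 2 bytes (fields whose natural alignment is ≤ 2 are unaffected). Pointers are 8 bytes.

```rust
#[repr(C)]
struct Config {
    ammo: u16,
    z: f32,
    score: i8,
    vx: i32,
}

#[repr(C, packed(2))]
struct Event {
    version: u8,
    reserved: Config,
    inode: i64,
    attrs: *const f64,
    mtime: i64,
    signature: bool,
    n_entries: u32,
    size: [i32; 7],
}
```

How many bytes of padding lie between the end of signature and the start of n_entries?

1

Config: ammo at 0 (size 2, align 2) → ends 2; pad 2 to align 4 for z; z at 4 (size 4, align 4) → ends 8; score at 8 (size 1, align 1) → ends 9; pad 3 to align 4 for vx; vx at 12 (size 4, align 4) → ends 16; total 16 bytes, alignment 4
version at 0 (size 1, align 1) → ends 1
pad 1 to align 2 for reserved
reserved at 2 (size 16, align 2) → ends 18
inode at 18 (size 8, align 2) → ends 26
attrs at 26 (size 8, align 2) → ends 34
mtime at 34 (size 8, align 2) → ends 42
signature at 42 (size 1, align 1) → ends 43
pad 1 to align 2 for n_entries
n_entries at 44 (size 4, align 2) → ends 48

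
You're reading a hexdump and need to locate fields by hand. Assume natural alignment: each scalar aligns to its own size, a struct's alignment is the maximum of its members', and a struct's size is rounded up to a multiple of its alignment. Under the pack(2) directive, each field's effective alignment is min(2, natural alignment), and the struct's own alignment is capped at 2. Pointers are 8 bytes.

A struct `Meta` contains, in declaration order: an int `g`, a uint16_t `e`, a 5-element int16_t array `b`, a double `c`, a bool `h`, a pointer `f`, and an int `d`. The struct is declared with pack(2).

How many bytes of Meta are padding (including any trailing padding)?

1

g at 0 (size 4, align 2) → ends 4
e at 4 (size 2, align 2) → ends 6
b at 6 (size 10, align 2) → ends 16
c at 16 (size 8, align 2) → ends 24
h at 24 (size 1, align 1) → ends 25
pad 1 to align 2 for f
f at 26 (size 8, align 2) → ends 34
d at 34 (size 4, align 2) → ends 38
total 38 bytes, alignment 2
data bytes 37, size 38 → padding 1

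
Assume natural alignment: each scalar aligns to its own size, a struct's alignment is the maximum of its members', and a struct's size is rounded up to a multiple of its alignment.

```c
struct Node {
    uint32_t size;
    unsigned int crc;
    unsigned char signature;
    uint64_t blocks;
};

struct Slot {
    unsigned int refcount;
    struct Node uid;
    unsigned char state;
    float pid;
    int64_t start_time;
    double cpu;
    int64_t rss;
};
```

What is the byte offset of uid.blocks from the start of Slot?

24

Node: @0: size [4B, align 4] → 4; @4: crc [4B, align 4] → 8; @8: signature [1B, align 1] → 9; +7 pad (align 8); @16: blocks [8B, align 8] → 24; size 24, align 8
@0: refcount [4B, align 4] → 4
+4 pad (align 8)
@8: uid [24B, align 8] → 32
within Node: blocks at 16
8 + 16 = 24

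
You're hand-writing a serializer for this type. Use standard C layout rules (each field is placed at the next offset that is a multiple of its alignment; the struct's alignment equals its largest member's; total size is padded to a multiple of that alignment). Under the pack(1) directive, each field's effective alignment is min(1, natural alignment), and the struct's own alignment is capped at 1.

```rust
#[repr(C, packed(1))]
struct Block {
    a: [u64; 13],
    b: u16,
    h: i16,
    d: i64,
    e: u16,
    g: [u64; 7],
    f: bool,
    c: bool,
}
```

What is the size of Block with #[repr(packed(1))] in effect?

176

@0: a [104B, align 1] → 104
@104: b [2B, align 1] → 106
@106: h [2B, align 1] → 108
@108: d [8B, align 1] → 116
@116: e [2B, align 1] → 118
@118: g [56B, align 1] → 174
@174: f [1B, align 1] → 175
@175: c [1B, align 1] → 176
size 176, align 1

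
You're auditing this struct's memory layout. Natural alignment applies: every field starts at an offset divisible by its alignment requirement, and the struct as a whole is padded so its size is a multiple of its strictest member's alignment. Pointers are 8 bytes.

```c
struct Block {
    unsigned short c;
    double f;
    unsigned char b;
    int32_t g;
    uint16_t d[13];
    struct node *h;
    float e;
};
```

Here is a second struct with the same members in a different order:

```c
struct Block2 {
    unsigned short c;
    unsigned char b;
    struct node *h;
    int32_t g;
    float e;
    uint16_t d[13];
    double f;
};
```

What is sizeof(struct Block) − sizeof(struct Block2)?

8

c at 0 (size 2, align 2) → ends 2
pad 6 to align 8 for f
f at 8 (size 8, align 8) → ends 16
b at 16 (size 1, align 1) → ends 17
pad 3 to align 4 for g
g at 20 (size 4, align 4) → ends 24
d at 24 (size 26, align 2) → ends 50
pad 6 to align 8 for h
h at 56 (size 8, align 8) → ends 64
e at 64 (size 4, align 4) → ends 68
tail pad 4 to reach multiple of 8
total 72 bytes, alignment 8
— Block2 —
c at 0 (size 2, align 2) → ends 2
b at 2 (size 1, align 1) → ends 3
pad 5 to align 8 for h
h at 8 (size 8, align 8) → ends 16
g at 16 (size 4, align 4) → ends 20
e at 20 (size 4, align 4) → ends 24
d at 24 (size 26, align 2) → ends 50
pad 6 to align 8 for f
f at 56 (size 8, align 8) → ends 64
total 64 bytes, alignment 8
72 − 64 = 8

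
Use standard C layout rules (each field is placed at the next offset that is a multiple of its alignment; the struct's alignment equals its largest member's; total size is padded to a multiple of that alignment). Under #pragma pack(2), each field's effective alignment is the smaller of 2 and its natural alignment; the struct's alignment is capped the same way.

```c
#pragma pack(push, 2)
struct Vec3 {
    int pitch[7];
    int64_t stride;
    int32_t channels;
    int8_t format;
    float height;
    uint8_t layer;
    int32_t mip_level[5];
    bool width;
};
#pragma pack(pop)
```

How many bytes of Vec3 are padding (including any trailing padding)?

@0: pitch [28B, align 2] → 28
@28: stride [8B, align 2] → 36
@36: channels [4B, align 2] → 40
@40: format [1B, align 1] → 41
+1 pad (align 2)
@42: height [4B, align 2] → 46
@46: layer [1B, align 1] → 47
+1 pad (align 2)
@48: mip_level [20B, align 2] → 68
@68: width [1B, align 1] → 69
+1 tail pad (align 2)
size 70, align 2
data bytes 67, size 70 → padding 3

3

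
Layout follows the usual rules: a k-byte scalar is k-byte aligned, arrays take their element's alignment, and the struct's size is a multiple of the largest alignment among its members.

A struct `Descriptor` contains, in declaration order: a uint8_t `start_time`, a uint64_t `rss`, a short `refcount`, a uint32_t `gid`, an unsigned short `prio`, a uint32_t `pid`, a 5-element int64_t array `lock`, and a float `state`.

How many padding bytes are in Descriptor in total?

0..1  start_time  (1B, 1-aligned)
1..8  -- padding (7B)
8..16  rss  (8B, 8-aligned)
16..18  refcount  (2B, 2-aligned)
18..20  -- padding (2B)
20..24  gid  (4B, 4-aligned)
24..26  prio  (2B, 2-aligned)
26..28  -- padding (2B)
28..32  pid  (4B, 4-aligned)
32..72  lock  (40B, 8-aligned)
72..76  state  (4B, 4-aligned)
76..80  -- tail padding (4B)
sizeof = 80, alignof = 8
data bytes 65, size 80 → padding 15

15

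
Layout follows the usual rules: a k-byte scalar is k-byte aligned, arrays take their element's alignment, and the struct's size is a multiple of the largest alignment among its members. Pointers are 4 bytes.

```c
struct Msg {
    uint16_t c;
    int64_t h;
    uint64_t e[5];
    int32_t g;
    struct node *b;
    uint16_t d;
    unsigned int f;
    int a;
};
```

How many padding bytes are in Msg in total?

@0: c [2B, align 2] → 2
+6 pad (align 8)
@8: h [8B, align 8] → 16
@16: e [40B, align 8] → 56
@56: g [4B, align 4] → 60
@60: b [4B, align 4] → 64
@64: d [2B, align 2] → 66
+2 pad (align 4)
@68: f [4B, align 4] → 72
@72: a [4B, align 4] → 76
+4 tail pad (align 8)
size 80, align 8
data bytes 68, size 80 → padding 12

12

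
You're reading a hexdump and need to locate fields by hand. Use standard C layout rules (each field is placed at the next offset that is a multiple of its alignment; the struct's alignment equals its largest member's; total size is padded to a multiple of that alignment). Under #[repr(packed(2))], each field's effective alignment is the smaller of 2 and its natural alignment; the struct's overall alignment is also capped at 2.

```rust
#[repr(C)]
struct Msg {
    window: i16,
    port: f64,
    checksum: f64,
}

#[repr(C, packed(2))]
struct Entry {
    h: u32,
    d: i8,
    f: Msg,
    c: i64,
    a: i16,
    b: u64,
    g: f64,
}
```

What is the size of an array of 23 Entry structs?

Msg: 0..2  window  (2B, 2-aligned); 2..8  -- padding (6B); 8..16  port  (8B, 8-aligned); 16..24  checksum  (8B, 8-aligned); sizeof = 24, alignof = 8
0..4  h  (4B, 2-aligned)
4..5  d  (1B, 1-aligned)
5..6  -- padding (1B)
6..30  f  (24B, 2-aligned)
30..38  c  (8B, 2-aligned)
38..40  a  (2B, 2-aligned)
40..48  b  (8B, 2-aligned)
48..56  g  (8B, 2-aligned)
sizeof = 56, alignof = 2
array of 23: 23 × 56 = 1288

1288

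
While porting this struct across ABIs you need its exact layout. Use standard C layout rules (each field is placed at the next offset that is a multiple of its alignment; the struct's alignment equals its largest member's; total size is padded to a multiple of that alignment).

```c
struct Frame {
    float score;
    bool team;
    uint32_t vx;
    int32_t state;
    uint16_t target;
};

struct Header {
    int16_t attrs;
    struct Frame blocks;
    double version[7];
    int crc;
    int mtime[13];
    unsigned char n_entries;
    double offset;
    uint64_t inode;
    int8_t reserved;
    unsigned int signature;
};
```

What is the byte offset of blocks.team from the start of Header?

Frame: @0: score [4B, align 4] → 4; @4: team [1B, align 1] → 5; +3 pad (align 4); @8: vx [4B, align 4] → 12; @12: state [4B, align 4] → 16; @16: target [2B, align 2] → 18; +2 tail pad (align 4); size 20, align 4
@0: attrs [2B, align 2] → 2
+2 pad (align 4)
@4: blocks [20B, align 4] → 24
within Frame: team at 4
4 + 4 = 8

8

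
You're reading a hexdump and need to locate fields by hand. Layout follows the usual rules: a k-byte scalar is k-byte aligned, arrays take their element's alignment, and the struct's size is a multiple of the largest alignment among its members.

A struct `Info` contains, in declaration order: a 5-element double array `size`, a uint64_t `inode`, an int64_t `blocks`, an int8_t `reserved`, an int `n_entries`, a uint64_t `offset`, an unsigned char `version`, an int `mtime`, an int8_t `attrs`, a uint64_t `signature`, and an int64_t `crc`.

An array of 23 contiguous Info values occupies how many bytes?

2392

0..40  size  (40B, 8-aligned)
40..48  inode  (8B, 8-aligned)
48..56  blocks  (8B, 8-aligned)
56..57  reserved  (1B, 1-aligned)
57..60  -- padding (3B)
60..64  n_entries  (4B, 4-aligned)
64..72  offset  (8B, 8-aligned)
72..73  version  (1B, 1-aligned)
73..76  -- padding (3B)
76..80  mtime  (4B, 4-aligned)
80..81  attrs  (1B, 1-aligned)
81..88  -- padding (7B)
88..96  signature  (8B, 8-aligned)
96..104  crc  (8B, 8-aligned)
sizeof = 104, alignof = 8
array of 23: 23 × 104 = 2392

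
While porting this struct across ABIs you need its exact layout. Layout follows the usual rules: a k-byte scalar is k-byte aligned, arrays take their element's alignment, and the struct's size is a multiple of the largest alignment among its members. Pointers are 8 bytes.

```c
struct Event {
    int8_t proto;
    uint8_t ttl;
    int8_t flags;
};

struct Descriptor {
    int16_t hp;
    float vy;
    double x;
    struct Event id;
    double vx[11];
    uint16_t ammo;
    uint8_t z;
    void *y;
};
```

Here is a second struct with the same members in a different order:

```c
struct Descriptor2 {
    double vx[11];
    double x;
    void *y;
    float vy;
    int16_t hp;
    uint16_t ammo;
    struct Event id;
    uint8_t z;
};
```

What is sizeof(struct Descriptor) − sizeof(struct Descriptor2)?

Event: 0..1  proto  (1B, 1-aligned); 1..2  ttl  (1B, 1-aligned); 2..3  flags  (1B, 1-aligned); sizeof = 3, alignof = 1
0..2  hp  (2B, 2-aligned)
2..4  -- padding (2B)
4..8  vy  (4B, 4-aligned)
8..16  x  (8B, 8-aligned)
16..19  id  (3B, 1-aligned)
19..24  -- padding (5B)
24..112  vx  (88B, 8-aligned)
112..114  ammo  (2B, 2-aligned)
114..115  z  (1B, 1-aligned)
115..120  -- padding (5B)
120..128  y  (8B, 8-aligned)
sizeof = 128, alignof = 8
— Descriptor2 —
0..88  vx  (88B, 8-aligned)
88..96  x  (8B, 8-aligned)
96..104  y  (8B, 8-aligned)
104..108  vy  (4B, 4-aligned)
108..110  hp  (2B, 2-aligned)
110..112  ammo  (2B, 2-aligned)
112..115  id  (3B, 1-aligned)
115..116  z  (1B, 1-aligned)
116..120  -- tail padding (4B)
sizeof = 120, alignof = 8
128 − 120 = 8

8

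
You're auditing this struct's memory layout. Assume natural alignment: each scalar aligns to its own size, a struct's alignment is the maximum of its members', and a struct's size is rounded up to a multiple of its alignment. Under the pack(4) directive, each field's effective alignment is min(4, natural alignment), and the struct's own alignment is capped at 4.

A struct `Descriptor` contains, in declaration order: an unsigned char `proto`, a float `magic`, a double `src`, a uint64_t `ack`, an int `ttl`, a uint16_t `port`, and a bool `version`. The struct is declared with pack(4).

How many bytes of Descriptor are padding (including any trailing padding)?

0..1  proto  (1B, 1-aligned)
1..4  -- padding (3B)
4..8  magic  (4B, 4-aligned)
8..16  src  (8B, 4-aligned)
16..24  ack  (8B, 4-aligned)
24..28  ttl  (4B, 4-aligned)
28..30  port  (2B, 2-aligned)
30..31  version  (1B, 1-aligned)
31..32  -- tail padding (1B)
sizeof = 32, alignof = 4
data bytes 28, size 32 → padding 4

4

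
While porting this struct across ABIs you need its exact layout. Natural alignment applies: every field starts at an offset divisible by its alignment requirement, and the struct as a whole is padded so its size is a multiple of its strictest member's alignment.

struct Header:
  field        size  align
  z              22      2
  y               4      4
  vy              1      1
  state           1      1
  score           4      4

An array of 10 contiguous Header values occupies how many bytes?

360

z at 0 (size 22, align 2) → ends 22
pad 2 to align 4 for y
y at 24 (size 4, align 4) → ends 28
vy at 28 (size 1, align 1) → ends 29
state at 29 (size 1, align 1) → ends 30
pad 2 to align 4 for score
score at 32 (size 4, align 4) → ends 36
total 36 bytes, alignment 4
array of 10: 10 × 36 = 360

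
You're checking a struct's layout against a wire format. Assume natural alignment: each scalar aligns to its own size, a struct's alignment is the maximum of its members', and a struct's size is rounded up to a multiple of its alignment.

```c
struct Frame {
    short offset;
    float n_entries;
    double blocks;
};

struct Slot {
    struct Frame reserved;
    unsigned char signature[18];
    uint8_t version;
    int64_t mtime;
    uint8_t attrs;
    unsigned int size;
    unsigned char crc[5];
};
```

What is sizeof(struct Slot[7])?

448

Frame: @0: offset [2B, align 2] → 2; +2 pad (align 4); @4: n_entries [4B, align 4] → 8; @8: blocks [8B, align 8] → 16; size 16, align 8
@0: reserved [16B, align 8] → 16
@16: signature [18B, align 1] → 34
@34: version [1B, align 1] → 35
+5 pad (align 8)
@40: mtime [8B, align 8] → 48
@48: attrs [1B, align 1] → 49
+3 pad (align 4)
@52: size [4B, align 4] → 56
@56: crc [5B, align 1] → 61
+3 tail pad (align 8)
size 64, align 8
array of 7: 7 × 64 = 448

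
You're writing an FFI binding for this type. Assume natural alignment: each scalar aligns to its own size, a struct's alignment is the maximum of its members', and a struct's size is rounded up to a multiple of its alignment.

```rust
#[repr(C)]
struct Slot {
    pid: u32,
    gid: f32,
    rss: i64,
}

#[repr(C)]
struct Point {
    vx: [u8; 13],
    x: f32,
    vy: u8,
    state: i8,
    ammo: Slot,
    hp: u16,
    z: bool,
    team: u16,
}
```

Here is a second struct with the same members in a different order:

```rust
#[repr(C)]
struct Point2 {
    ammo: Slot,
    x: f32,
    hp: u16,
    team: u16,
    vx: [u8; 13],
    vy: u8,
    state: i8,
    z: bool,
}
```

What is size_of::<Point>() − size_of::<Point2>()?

8

Slot: @0: pid [4B, align 4] → 4; @4: gid [4B, align 4] → 8; @8: rss [8B, align 8] → 16; size 16, align 8
@0: vx [13B, align 1] → 13
+3 pad (align 4)
@16: x [4B, align 4] → 20
@20: vy [1B, align 1] → 21
@21: state [1B, align 1] → 22
+2 pad (align 8)
@24: ammo [16B, align 8] → 40
@40: hp [2B, align 2] → 42
@42: z [1B, align 1] → 43
+1 pad (align 2)
@44: team [2B, align 2] → 46
+2 tail pad (align 8)
size 48, align 8
— Point2 —
@0: ammo [16B, align 8] → 16
@16: x [4B, align 4] → 20
@20: hp [2B, align 2] → 22
@22: team [2B, align 2] → 24
@24: vx [13B, align 1] → 37
@37: vy [1B, align 1] → 38
@38: state [1B, align 1] → 39
@39: z [1B, align 1] → 40
size 40, align 8
48 − 40 = 8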